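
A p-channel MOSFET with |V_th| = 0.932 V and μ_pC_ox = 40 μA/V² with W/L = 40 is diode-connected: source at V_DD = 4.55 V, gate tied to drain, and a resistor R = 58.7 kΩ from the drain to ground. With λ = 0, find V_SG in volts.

With gate tied to drain, V_SG = V_SD ≥ V_SG − |V_th|, so the device is in saturation.
k_p = μ_pC_ox · (W/L) = 1.6 mA/V².
KCL at the drain: ½ k_p (V_SG − |V_th|)² = (V_DD − V_SG)/R.
Let x = V_SG − 0.932. Then 47 x² + x − 3.618 = 0, giving x = 0.267 V (positive root), so V_SG = 1.2 V.
I_D = (V_DD − V_SG)/R = (4.55 − 1.2) / 58.7 = 0.0571 mA.

V_SG = 1.20 V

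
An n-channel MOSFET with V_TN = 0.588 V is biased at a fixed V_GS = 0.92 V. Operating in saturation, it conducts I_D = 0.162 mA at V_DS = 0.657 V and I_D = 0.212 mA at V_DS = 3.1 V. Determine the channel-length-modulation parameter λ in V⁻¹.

λ = 0.138 V⁻¹

With V_GS fixed, I_D ∝ (1 + λ V_DS) in saturation, so I_D2/I_D1 = (1 + λ V_DS2)/(1 + λ V_DS1).
0.212/0.162 = 1.309 = (1 + 3.1 λ)/(1 + 0.657 λ).
Solving: λ (I_D1 V_DS2 − I_D2 V_DS1) = I_D2 − I_D1, so λ = (0.212 − 0.162) / (0.162 × 3.1 − 0.212 × 0.657) = 0.05 / 0.363 = 0.138 V⁻¹.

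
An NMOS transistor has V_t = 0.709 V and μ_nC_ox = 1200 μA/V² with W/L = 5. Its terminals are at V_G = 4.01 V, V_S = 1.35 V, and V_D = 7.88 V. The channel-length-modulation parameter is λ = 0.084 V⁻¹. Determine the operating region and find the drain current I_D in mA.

V_GS = V_G − V_S = 4.01 − 1.35 = 2.66 V; V_DS = V_D − V_S = 7.88 − 1.35 = 6.53 V.
k_n = μ_nC_ox · (W/L) = 6 mA/V².
V_ov = V_GS − V_t = 2.66 − 0.709 = 1.95 V.
Since V_DS = 6.53 V ≥ V_ov = 1.95 V, the device is in saturation.
I_D = ½ k_n V_ov² (1 + λ V_DS) = 0.5 × 6 × 1.95² × (1 + 0.084 × 6.53) = 17.7 mA.

Saturation; I_D = 17.7 mA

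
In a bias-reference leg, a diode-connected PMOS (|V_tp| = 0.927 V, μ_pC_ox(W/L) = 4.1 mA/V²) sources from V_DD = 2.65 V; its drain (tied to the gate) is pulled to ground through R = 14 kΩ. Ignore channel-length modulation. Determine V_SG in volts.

V_SG = 1.16 V

With gate tied to drain, V_SG = V_SD ≥ V_SG − |V_tp|, so the device is in saturation.
KCL at the drain: ½ k_p (V_SG − |V_tp|)² = (V_DD − V_SG)/R.
Let x = V_SG − 0.927. Then 28.7 x² + x − 1.723 = 0, giving x = 0.228 V (positive root), so V_SG = 1.16 V.
I_D = (V_DD − V_SG)/R = (2.65 − 1.16) / 14 = 0.107 mA.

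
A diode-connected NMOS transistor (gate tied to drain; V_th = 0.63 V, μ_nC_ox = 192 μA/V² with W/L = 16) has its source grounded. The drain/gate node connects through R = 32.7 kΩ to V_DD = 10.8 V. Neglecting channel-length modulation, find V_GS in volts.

With gate tied to drain, V_GS = V_DS ≥ V_GS − V_th, so the device is in saturation.
k_n = μ_nC_ox · (W/L) = 3.072 mA/V².
KCL at the drain: ½ k_n (V_GS − V_th)² = (V_DD − V_GS)/R.
Let x = V_GS − 0.63. Then 50.2 x² + x − 10.17 = 0, giving x = 0.44 V (positive root), so V_GS = 1.07 V.
I_D = (V_DD − V_GS)/R = (10.8 − 1.07) / 32.7 = 0.298 mA.

V_GS = 1.07 V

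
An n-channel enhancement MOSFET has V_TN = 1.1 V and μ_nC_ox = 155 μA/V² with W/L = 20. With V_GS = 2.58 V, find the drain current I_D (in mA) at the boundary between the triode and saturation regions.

At the boundary V_DS = V_ov = V_GS − V_TN = 2.58 − 1.1 = 1.48 V.
k_n = μ_nC_ox · (W/L) = 3.1 mA/V².
I_D = ½ k_n V_ov² = 0.5 × 3.1 × 1.48² = 3.4 mA.

I_D = 3.40 mA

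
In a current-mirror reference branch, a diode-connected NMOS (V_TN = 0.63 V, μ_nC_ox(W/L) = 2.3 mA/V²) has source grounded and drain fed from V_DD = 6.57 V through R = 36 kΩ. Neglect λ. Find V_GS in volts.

V_GS = 0.997 V

With gate tied to drain, V_GS = V_DS ≥ V_GS − V_TN, so the device is in saturation.
KCL at the drain: ½ k_n (V_GS − V_TN)² = (V_DD − V_GS)/R.
Let x = V_GS − 0.63. Then 41.4 x² + x − 5.94 = 0, giving x = 0.367 V (positive root), so V_GS = 0.997 V.
I_D = (V_DD − V_GS)/R = (6.57 − 0.997) / 36 = 0.155 mA.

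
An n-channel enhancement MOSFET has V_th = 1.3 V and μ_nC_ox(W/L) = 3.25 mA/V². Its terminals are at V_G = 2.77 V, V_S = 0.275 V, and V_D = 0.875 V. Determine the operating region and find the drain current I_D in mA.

V_GS = V_G − V_S = 2.77 − 0.275 = 2.5 V; V_DS = V_D − V_S = 0.875 − 0.275 = 0.6 V.
V_ov = V_GS − V_th = 2.5 − 1.3 = 1.2 V.
Since V_DS = 0.6 V < V_ov = 1.2 V, the device is in the triode region.
I_D = k_n [V_ov · V_DS − ½ V_DS²] = 3.25 × [1.2 × 0.6 − 0.5 × 0.6²] = 1.75 mA.

Triode; I_D = 1.75 mA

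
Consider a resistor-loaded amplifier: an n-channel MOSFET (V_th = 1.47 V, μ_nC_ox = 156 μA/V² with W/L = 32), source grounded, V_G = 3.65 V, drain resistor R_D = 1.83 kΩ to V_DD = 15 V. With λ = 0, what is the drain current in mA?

I_D = 7.71 mA

V_GS = V_G = 3.65 V, so V_ov = 3.65 − 1.47 = 2.18 V.
k_n = μ_nC_ox · (W/L) = 4.992 mA/V².
Assume saturation: I_D = ½ k_n V_ov² = 0.5 × 4.992 × 2.18² = 11.9 mA, giving V_DS = V_DD − I_D R_D = 15 − 11.9 × 1.83 = -6.71 V.
But -6.71 V < V_ov = 2.18 V, so the device is actually in triode.
In triode I_D = k_n[V_ov V_DS − ½ V_DS²] and I_D = (V_DD − V_DS)/R_D. Equating: 4.57 V_DS² − 20.92 V_DS + 15 = 0, giving V_DS = 0.89 V (the root below V_ov).
I_D = (15 − 0.89) / 1.83 = 7.71 mA.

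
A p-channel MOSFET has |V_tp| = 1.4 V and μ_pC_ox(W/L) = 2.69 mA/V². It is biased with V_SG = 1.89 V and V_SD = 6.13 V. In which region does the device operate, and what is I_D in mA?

V_ov = V_SG − |V_tp| = 1.89 − 1.4 = 0.49 V.
Since V_SD = 6.13 V ≥ V_ov = 0.49 V, the device is in saturation.
I_D = ½ k_p V_ov² = 0.5 × 2.69 × 0.49² = 0.323 mA.

Saturation; I_D = 0.323 mA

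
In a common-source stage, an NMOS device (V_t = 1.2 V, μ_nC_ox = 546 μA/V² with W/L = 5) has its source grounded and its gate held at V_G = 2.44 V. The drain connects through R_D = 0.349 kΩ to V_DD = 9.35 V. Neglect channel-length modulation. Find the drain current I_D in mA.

I_D = 2.10 mA

V_GS = V_G = 2.44 V, so V_ov = 2.44 − 1.2 = 1.24 V.
k_n = μ_nC_ox · (W/L) = 2.73 mA/V².
Assume saturation: I_D = ½ k_n V_ov² = 0.5 × 2.73 × 1.24² = 2.1 mA, giving V_DS = V_DD − I_D R_D = 9.35 − 2.1 × 0.349 = 8.62 V.
V_DS = 8.62 V ≥ V_ov = 1.24 V, confirming saturation.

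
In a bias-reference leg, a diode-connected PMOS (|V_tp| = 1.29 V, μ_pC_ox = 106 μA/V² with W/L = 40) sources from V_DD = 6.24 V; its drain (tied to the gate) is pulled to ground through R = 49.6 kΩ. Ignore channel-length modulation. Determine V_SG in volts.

With gate tied to drain, V_SG = V_SD ≥ V_SG − |V_tp|, so the device is in saturation.
k_p = μ_pC_ox · (W/L) = 4.24 mA/V².
KCL at the drain: ½ k_p (V_SG − |V_tp|)² = (V_DD − V_SG)/R.
Let x = V_SG − 1.29. Then 105 x² + x − 4.95 = 0, giving x = 0.212 V (positive root), so V_SG = 1.5 V.
I_D = (V_DD − V_SG)/R = (6.24 − 1.5) / 49.6 = 0.0955 mA.

V_SG = 1.50 V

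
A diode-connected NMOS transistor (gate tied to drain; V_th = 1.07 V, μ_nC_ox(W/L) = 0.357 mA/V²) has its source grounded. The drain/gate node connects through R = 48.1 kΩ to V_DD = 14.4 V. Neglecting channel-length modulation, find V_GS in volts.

V_GS = 2.26 V

With gate tied to drain, V_GS = V_DS ≥ V_GS − V_th, so the device is in saturation.
KCL at the drain: ½ k_n (V_GS − V_th)² = (V_DD − V_GS)/R.
Let x = V_GS − 1.07. Then 8.59 x² + x − 13.33 = 0, giving x = 1.19 V (positive root), so V_GS = 2.26 V.
I_D = (V_DD − V_GS)/R = (14.4 − 2.26) / 48.1 = 0.252 mA.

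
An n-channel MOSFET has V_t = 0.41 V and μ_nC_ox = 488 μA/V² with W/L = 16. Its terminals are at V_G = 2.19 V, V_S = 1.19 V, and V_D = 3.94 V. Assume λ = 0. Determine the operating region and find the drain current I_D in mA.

Saturation; I_D = 1.36 mA

V_GS = V_G − V_S = 2.19 − 1.19 = 1 V; V_DS = V_D − V_S = 3.94 − 1.19 = 2.75 V.
k_n = μ_nC_ox · (W/L) = 7.808 mA/V².
V_ov = V_GS − V_t = 1 − 0.41 = 0.59 V.
Since V_DS = 2.75 V ≥ V_ov = 0.59 V, the device is in saturation.
I_D = ½ k_n V_ov² = 0.5 × 7.808 × 0.59² = 1.36 mA.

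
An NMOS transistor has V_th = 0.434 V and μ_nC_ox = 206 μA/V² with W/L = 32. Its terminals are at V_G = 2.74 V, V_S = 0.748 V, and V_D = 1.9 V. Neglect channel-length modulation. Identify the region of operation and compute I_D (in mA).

Triode; I_D = 7.46 mA

V_GS = V_G − V_S = 2.74 − 0.748 = 1.99 V; V_DS = V_D − V_S = 1.9 − 0.748 = 1.15 V.
k_n = μ_nC_ox · (W/L) = 6.592 mA/V².
V_ov = V_GS − V_th = 1.99 − 0.434 = 1.56 V.
Since V_DS = 1.15 V < V_ov = 1.56 V, the device is in the triode region.
I_D = k_n [V_ov · V_DS − ½ V_DS²] = 6.592 × [1.56 × 1.15 − 0.5 × 1.15²] = 7.46 mA.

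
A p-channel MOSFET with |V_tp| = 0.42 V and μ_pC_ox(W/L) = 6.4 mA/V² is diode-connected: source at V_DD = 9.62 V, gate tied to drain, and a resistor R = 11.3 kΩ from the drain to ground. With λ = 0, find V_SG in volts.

V_SG = 0.911 V

With gate tied to drain, V_SG = V_SD ≥ V_SG − |V_tp|, so the device is in saturation.
KCL at the drain: ½ k_p (V_SG − |V_tp|)² = (V_DD − V_SG)/R.
Let x = V_SG − 0.42. Then 36.2 x² + x − 9.2 = 0, giving x = 0.491 V (positive root), so V_SG = 0.911 V.
I_D = (V_DD − V_SG)/R = (9.62 − 0.911) / 11.3 = 0.771 mA.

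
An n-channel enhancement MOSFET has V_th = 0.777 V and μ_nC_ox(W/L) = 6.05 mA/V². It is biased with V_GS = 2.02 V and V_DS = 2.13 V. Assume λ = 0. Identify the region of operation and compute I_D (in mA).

Saturation; I_D = 4.67 mA

V_ov = V_GS − V_th = 2.02 − 0.777 = 1.24 V.
Since V_DS = 2.13 V ≥ V_ov = 1.24 V, the device is in saturation.
I_D = ½ k_n V_ov² = 0.5 × 6.05 × 1.24² = 4.67 mA.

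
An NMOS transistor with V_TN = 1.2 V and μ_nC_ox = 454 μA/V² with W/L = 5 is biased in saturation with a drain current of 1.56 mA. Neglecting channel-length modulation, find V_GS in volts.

k_n = μ_nC_ox · (W/L) = 2.27 mA/V².
In saturation I_D = ½ k_n (V_GS − V_TN)², so V_GS − V_TN = √(2 I_D / k_n) = √(2 × 1.56 / 2.27) = 1.17 V.
V_GS = 1.2 + 1.17 = 2.37 V.

V_GS = 2.37 V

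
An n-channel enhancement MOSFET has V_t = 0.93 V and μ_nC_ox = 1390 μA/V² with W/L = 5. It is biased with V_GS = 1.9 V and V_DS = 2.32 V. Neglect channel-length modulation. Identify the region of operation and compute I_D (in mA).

k_n = μ_nC_ox · (W/L) = 6.95 mA/V².
V_ov = V_GS − V_t = 1.9 − 0.93 = 0.97 V.
Since V_DS = 2.32 V ≥ V_ov = 0.97 V, the device is in saturation.
I_D = ½ k_n V_ov² = 0.5 × 6.95 × 0.97² = 3.27 mA.

Saturation; I_D = 3.27 mA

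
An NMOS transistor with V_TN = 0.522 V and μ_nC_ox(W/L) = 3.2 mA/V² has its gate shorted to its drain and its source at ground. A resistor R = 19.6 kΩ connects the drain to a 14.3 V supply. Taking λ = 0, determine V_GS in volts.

With gate tied to drain, V_GS = V_DS ≥ V_GS − V_TN, so the device is in saturation.
KCL at the drain: ½ k_n (V_GS − V_TN)² = (V_DD − V_GS)/R.
Let x = V_GS − 0.522. Then 31.4 x² + x − 13.78 = 0, giving x = 0.647 V (positive root), so V_GS = 1.17 V.
I_D = (V_DD − V_GS)/R = (14.3 − 1.17) / 19.6 = 0.67 mA.

V_GS = 1.17 V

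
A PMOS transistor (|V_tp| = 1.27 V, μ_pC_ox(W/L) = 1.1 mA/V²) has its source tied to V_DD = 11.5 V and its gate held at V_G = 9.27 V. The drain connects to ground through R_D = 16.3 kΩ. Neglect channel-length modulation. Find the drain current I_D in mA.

I_D = 0.507 mA

V_SG = V_DD − V_G = 11.5 − 9.27 = 2.23 V, so V_ov = 2.23 − 1.27 = 0.96 V.
Assume saturation: I_D = ½ k_p V_ov² = 0.5 × 1.1 × 0.96² = 0.507 mA, giving V_SD = V_DD − I_D R_D = 11.5 − 0.507 × 16.3 = 3.24 V.
V_SD = 3.24 V ≥ V_ov = 0.96 V, confirming saturation.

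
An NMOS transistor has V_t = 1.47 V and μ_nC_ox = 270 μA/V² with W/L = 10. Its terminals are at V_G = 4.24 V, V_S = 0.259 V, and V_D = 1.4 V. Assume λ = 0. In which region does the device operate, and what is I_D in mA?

V_GS = V_G − V_S = 4.24 − 0.259 = 3.98 V; V_DS = V_D − V_S = 1.4 − 0.259 = 1.14 V.
k_n = μ_nC_ox · (W/L) = 2.7 mA/V².
V_ov = V_GS − V_t = 3.98 − 1.47 = 2.51 V.
Since V_DS = 1.14 V < V_ov = 2.51 V, the device is in the triode region.
I_D = k_n [V_ov · V_DS − ½ V_DS²] = 2.7 × [2.51 × 1.14 − 0.5 × 1.14²] = 5.98 mA.

Triode; I_D = 5.98 mA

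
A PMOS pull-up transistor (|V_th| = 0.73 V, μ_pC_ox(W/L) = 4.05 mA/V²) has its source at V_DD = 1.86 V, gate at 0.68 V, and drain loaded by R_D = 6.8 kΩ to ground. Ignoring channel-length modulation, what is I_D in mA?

V_SG = V_DD − V_G = 1.86 − 0.68 = 1.18 V, so V_ov = 1.18 − 0.73 = 0.45 V.
Assume saturation: I_D = ½ k_p V_ov² = 0.5 × 4.05 × 0.45² = 0.41 mA, giving V_SD = V_DD − I_D R_D = 1.86 − 0.41 × 6.8 = -0.928 V.
But -0.928 V < V_ov = 0.45 V, so the device is actually in triode.
In triode I_D = k_p[V_ov V_SD − ½ V_SD²] and I_D = (V_DD − V_SD)/R_D. Equating: 13.8 V_SD² − 13.39 V_SD + 1.86 = 0, giving V_SD = 0.168 V (the root below V_ov).
I_D = (1.86 − 0.168) / 6.8 = 0.249 mA.

I_D = 0.249 mA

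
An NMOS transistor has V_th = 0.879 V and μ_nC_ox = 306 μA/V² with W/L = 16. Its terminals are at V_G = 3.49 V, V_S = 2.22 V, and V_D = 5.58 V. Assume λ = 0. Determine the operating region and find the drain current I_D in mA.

V_GS = V_G − V_S = 3.49 − 2.22 = 1.27 V; V_DS = V_D − V_S = 5.58 − 2.22 = 3.36 V.
k_n = μ_nC_ox · (W/L) = 4.896 mA/V².
V_ov = V_GS − V_th = 1.27 − 0.879 = 0.391 V.
Since V_DS = 3.36 V ≥ V_ov = 0.391 V, the device is in saturation.
I_D = ½ k_n V_ov² = 0.5 × 4.896 × 0.391² = 0.374 mA.

Saturation; I_D = 0.374 mA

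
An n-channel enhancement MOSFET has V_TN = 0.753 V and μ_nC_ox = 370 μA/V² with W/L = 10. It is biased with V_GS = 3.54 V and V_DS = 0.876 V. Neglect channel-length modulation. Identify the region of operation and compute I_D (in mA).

k_n = μ_nC_ox · (W/L) = 3.7 mA/V².
V_ov = V_GS − V_TN = 3.54 − 0.753 = 2.79 V.
Since V_DS = 0.876 V < V_ov = 2.79 V, the device is in the triode region.
I_D = k_n [V_ov · V_DS − ½ V_DS²] = 3.7 × [2.79 × 0.876 − 0.5 × 0.876²] = 7.61 mA.

Triode; I_D = 7.61 mA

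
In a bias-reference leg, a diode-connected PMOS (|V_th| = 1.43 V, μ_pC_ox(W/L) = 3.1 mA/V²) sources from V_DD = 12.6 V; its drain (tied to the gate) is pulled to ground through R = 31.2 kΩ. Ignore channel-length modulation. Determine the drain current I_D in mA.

I_D = 0.343 mA

With gate tied to drain, V_SG = V_SD ≥ V_SG − |V_th|, so the device is in saturation.
KCL at the drain: ½ k_p (V_SG − |V_th|)² = (V_DD − V_SG)/R.
Let x = V_SG − 1.43. Then 48.4 x² + x − 11.17 = 0, giving x = 0.47 V (positive root), so V_SG = 1.9 V.
I_D = (V_DD − V_SG)/R = (12.6 − 1.9) / 31.2 = 0.343 mA.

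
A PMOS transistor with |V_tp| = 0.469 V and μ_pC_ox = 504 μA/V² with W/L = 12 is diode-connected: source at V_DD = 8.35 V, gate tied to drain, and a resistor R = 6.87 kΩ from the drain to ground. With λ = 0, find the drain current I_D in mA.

I_D = 1.06 mA

With gate tied to drain, V_SG = V_SD ≥ V_SG − |V_tp|, so the device is in saturation.
k_p = μ_pC_ox · (W/L) = 6.048 mA/V².
KCL at the drain: ½ k_p (V_SG − |V_tp|)² = (V_DD − V_SG)/R.
Let x = V_SG − 0.469. Then 20.8 x² + x − 7.881 = 0, giving x = 0.592 V (positive root), so V_SG = 1.06 V.
I_D = (V_DD − V_SG)/R = (8.35 − 1.06) / 6.87 = 1.06 mA.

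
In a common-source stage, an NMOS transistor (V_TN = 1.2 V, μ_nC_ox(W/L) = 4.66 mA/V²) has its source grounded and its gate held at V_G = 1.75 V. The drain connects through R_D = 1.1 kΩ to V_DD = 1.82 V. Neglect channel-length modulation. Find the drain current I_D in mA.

V_GS = V_G = 1.75 V, so V_ov = 1.75 − 1.2 = 0.55 V.
Assume saturation: I_D = ½ k_n V_ov² = 0.5 × 4.66 × 0.55² = 0.705 mA, giving V_DS = V_DD − I_D R_D = 1.82 − 0.705 × 1.1 = 1.04 V.
V_DS = 1.04 V ≥ V_ov = 0.55 V, confirming saturation.

I_D = 0.705 mA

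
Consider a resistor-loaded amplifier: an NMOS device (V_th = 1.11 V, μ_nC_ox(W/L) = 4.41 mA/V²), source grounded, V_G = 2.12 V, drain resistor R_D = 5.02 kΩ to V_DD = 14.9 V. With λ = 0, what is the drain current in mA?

I_D = 2.25 mA

V_GS = V_G = 2.12 V, so V_ov = 2.12 − 1.11 = 1.01 V.
Assume saturation: I_D = ½ k_n V_ov² = 0.5 × 4.41 × 1.01² = 2.25 mA, giving V_DS = V_DD − I_D R_D = 14.9 − 2.25 × 5.02 = 3.61 V.
V_DS = 3.61 V ≥ V_ov = 1.01 V, confirming saturation.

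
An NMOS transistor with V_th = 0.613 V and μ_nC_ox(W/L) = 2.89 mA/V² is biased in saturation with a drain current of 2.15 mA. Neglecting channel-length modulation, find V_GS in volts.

V_GS = 1.83 V

In saturation I_D = ½ k_n (V_GS − V_th)², so V_GS − V_th = √(2 I_D / k_n) = √(2 × 2.15 / 2.89) = 1.22 V.
V_GS = 0.613 + 1.22 = 1.83 V.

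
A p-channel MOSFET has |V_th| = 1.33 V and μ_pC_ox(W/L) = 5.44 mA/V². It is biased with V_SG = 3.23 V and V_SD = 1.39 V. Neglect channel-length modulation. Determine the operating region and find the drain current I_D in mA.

Triode; I_D = 9.11 mA

V_ov = V_SG − |V_th| = 3.23 − 1.33 = 1.9 V.
Since V_SD = 1.39 V < V_ov = 1.9 V, the device is in the triode region.
I_D = k_p [V_ov · V_SD − ½ V_SD²] = 5.44 × [1.9 × 1.39 − 0.5 × 1.39²] = 9.11 mA.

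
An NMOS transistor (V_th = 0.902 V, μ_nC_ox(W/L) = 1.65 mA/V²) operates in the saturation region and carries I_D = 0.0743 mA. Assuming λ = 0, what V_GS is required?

V_GS = 1.20 V

In saturation I_D = ½ k_n (V_GS − V_th)², so V_GS − V_th = √(2 I_D / k_n) = √(2 × 0.0743 / 1.65) = 0.3 V.
V_GS = 0.902 + 0.3 = 1.2 V.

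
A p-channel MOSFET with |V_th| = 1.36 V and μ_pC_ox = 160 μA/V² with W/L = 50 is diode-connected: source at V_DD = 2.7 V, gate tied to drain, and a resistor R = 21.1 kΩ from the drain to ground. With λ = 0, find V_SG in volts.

With gate tied to drain, V_SG = V_SD ≥ V_SG − |V_th|, so the device is in saturation.
k_p = μ_pC_ox · (W/L) = 8 mA/V².
KCL at the drain: ½ k_p (V_SG − |V_th|)² = (V_DD − V_SG)/R.
Let x = V_SG − 1.36. Then 84.4 x² + x − 1.34 = 0, giving x = 0.12 V (positive root), so V_SG = 1.48 V.
I_D = (V_DD − V_SG)/R = (2.7 − 1.48) / 21.1 = 0.0578 mA.

V_SG = 1.48 V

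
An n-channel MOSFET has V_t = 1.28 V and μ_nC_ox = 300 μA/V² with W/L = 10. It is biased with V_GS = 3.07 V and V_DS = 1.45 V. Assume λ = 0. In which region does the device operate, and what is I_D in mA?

k_n = μ_nC_ox · (W/L) = 3 mA/V².
V_ov = V_GS − V_t = 3.07 − 1.28 = 1.79 V.
Since V_DS = 1.45 V < V_ov = 1.79 V, the device is in the triode region.
I_D = k_n [V_ov · V_DS − ½ V_DS²] = 3 × [1.79 × 1.45 − 0.5 × 1.45²] = 4.63 mA.

Triode; I_D = 4.63 mA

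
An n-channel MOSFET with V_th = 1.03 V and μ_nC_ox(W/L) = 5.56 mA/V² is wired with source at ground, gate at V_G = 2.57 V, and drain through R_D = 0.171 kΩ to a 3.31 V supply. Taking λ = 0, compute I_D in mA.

V_GS = V_G = 2.57 V, so V_ov = 2.57 − 1.03 = 1.54 V.
Assume saturation: I_D = ½ k_n V_ov² = 0.5 × 5.56 × 1.54² = 6.59 mA, giving V_DS = V_DD − I_D R_D = 3.31 − 6.59 × 0.171 = 2.18 V.
V_DS = 2.18 V ≥ V_ov = 1.54 V, confirming saturation.

I_D = 6.59 mA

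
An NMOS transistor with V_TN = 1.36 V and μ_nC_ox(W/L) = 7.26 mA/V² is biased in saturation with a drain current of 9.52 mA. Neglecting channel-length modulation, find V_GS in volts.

V_GS = 2.98 V

In saturation I_D = ½ k_n (V_GS − V_TN)², so V_GS − V_TN = √(2 I_D / k_n) = √(2 × 9.52 / 7.26) = 1.62 V.
V_GS = 1.36 + 1.62 = 2.98 V.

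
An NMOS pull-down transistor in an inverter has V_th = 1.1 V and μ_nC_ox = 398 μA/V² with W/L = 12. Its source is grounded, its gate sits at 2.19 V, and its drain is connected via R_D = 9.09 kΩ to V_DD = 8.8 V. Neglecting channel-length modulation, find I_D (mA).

I_D = 0.946 mA

V_GS = V_G = 2.19 V, so V_ov = 2.19 − 1.1 = 1.09 V.
k_n = μ_nC_ox · (W/L) = 4.776 mA/V².
Assume saturation: I_D = ½ k_n V_ov² = 0.5 × 4.776 × 1.09² = 2.84 mA, giving V_DS = V_DD − I_D R_D = 8.8 − 2.84 × 9.09 = -17 V.
But -17 V < V_ov = 1.09 V, so the device is actually in triode.
In triode I_D = k_n[V_ov V_DS − ½ V_DS²] and I_D = (V_DD − V_DS)/R_D. Equating: 21.7 V_DS² − 48.32 V_DS + 8.8 = 0, giving V_DS = 0.2 V (the root below V_ov).
I_D = (8.8 − 0.2) / 9.09 = 0.946 mA.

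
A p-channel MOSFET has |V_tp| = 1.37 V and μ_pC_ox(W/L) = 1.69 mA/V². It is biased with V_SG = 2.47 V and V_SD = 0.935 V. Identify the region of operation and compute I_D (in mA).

V_ov = V_SG − |V_tp| = 2.47 − 1.37 = 1.1 V.
Since V_SD = 0.935 V < V_ov = 1.1 V, the device is in the triode region.
I_D = k_p [V_ov · V_SD − ½ V_SD²] = 1.69 × [1.1 × 0.935 − 0.5 × 0.935²] = 0.999 mA.

Triode; I_D = 0.999 mA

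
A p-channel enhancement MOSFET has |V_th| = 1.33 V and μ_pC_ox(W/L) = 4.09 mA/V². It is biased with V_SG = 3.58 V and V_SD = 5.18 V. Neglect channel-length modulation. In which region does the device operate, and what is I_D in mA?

V_ov = V_SG − |V_th| = 3.58 − 1.33 = 2.25 V.
Since V_SD = 5.18 V ≥ V_ov = 2.25 V, the device is in saturation.
I_D = ½ k_p V_ov² = 0.5 × 4.09 × 2.25² = 10.4 mA.

Saturation; I_D = 10.4 mA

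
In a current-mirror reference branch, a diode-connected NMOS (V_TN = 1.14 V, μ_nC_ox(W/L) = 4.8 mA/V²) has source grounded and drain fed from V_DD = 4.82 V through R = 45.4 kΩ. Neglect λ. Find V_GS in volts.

With gate tied to drain, V_GS = V_DS ≥ V_GS − V_TN, so the device is in saturation.
KCL at the drain: ½ k_n (V_GS − V_TN)² = (V_DD − V_GS)/R.
Let x = V_GS − 1.14. Then 109 x² + x − 3.68 = 0, giving x = 0.179 V (positive root), so V_GS = 1.32 V.
I_D = (V_DD − V_GS)/R = (4.82 − 1.32) / 45.4 = 0.0771 mA.

V_GS = 1.32 V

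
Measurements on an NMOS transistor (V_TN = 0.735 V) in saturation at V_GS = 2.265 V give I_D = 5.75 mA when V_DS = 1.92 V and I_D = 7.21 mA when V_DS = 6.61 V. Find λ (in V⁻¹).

With V_GS fixed, I_D ∝ (1 + λ V_DS) in saturation, so I_D2/I_D1 = (1 + λ V_DS2)/(1 + λ V_DS1).
7.21/5.75 = 1.254 = (1 + 6.61 λ)/(1 + 1.92 λ).
Solving: λ (I_D1 V_DS2 − I_D2 V_DS1) = I_D2 − I_D1, so λ = (7.21 − 5.75) / (5.75 × 6.61 − 7.21 × 1.92) = 1.46 / 24.2 = 0.0604 V⁻¹.

λ = 0.0604 V⁻¹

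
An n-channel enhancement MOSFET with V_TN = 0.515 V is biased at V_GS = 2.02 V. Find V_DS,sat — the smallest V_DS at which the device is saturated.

The boundary between triode and saturation is V_DS = V_GS − V_TN = V_ov.
V_ov = 2.02 − 0.515 = 1.5 V.

V_DS,sat = 1.50 V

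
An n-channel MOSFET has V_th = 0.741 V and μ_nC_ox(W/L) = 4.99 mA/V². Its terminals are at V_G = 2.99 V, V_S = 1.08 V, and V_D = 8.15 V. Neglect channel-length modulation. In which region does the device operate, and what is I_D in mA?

Saturation; I_D = 3.41 mA

V_GS = V_G − V_S = 2.99 − 1.08 = 1.91 V; V_DS = V_D − V_S = 8.15 − 1.08 = 7.07 V.
V_ov = V_GS − V_th = 1.91 − 0.741 = 1.17 V.
Since V_DS = 7.07 V ≥ V_ov = 1.17 V, the device is in saturation.
I_D = ½ k_n V_ov² = 0.5 × 4.99 × 1.17² = 3.41 mA.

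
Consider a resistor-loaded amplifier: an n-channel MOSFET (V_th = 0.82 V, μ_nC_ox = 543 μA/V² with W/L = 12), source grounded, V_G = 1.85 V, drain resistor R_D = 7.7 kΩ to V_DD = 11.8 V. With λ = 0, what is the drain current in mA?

V_GS = V_G = 1.85 V, so V_ov = 1.85 − 0.82 = 1.03 V.
k_n = μ_nC_ox · (W/L) = 6.516 mA/V².
Assume saturation: I_D = ½ k_n V_ov² = 0.5 × 6.516 × 1.03² = 3.46 mA, giving V_DS = V_DD − I_D R_D = 11.8 − 3.46 × 7.7 = -14.8 V.
But -14.8 V < V_ov = 1.03 V, so the device is actually in triode.
In triode I_D = k_n[V_ov V_DS − ½ V_DS²] and I_D = (V_DD − V_DS)/R_D. Equating: 25.1 V_DS² − 52.68 V_DS + 11.8 = 0, giving V_DS = 0.255 V (the root below V_ov).
I_D = (11.8 − 0.255) / 7.7 = 1.5 mA.

I_D = 1.50 mA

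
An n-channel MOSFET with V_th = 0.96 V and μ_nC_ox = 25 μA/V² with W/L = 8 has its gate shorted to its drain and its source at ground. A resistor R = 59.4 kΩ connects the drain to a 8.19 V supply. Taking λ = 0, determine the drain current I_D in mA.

With gate tied to drain, V_GS = V_DS ≥ V_GS − V_th, so the device is in saturation.
k_n = μ_nC_ox · (W/L) = 0.2 mA/V².
KCL at the drain: ½ k_n (V_GS − V_th)² = (V_DD − V_GS)/R.
Let x = V_GS − 0.96. Then 5.94 x² + x − 7.23 = 0, giving x = 1.02 V (positive root), so V_GS = 1.98 V.
I_D = (V_DD − V_GS)/R = (8.19 − 1.98) / 59.4 = 0.105 mA.

I_D = 0.105 mA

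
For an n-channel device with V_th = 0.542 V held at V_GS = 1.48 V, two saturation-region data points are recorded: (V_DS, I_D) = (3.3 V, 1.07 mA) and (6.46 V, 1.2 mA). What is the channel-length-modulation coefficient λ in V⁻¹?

λ = 0.0440 V⁻¹

With V_GS fixed, I_D ∝ (1 + λ V_DS) in saturation, so I_D2/I_D1 = (1 + λ V_DS2)/(1 + λ V_DS1).
1.2/1.07 = 1.121 = (1 + 6.46 λ)/(1 + 3.3 λ).
Solving: λ (I_D1 V_DS2 − I_D2 V_DS1) = I_D2 − I_D1, so λ = (1.2 − 1.07) / (1.07 × 6.46 − 1.2 × 3.3) = 0.13 / 2.95 = 0.044 V⁻¹.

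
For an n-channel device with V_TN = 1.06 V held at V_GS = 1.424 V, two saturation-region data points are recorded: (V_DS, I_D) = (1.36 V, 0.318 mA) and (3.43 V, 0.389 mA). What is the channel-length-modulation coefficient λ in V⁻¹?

λ = 0.126 V⁻¹

With V_GS fixed, I_D ∝ (1 + λ V_DS) in saturation, so I_D2/I_D1 = (1 + λ V_DS2)/(1 + λ V_DS1).
0.389/0.318 = 1.223 = (1 + 3.43 λ)/(1 + 1.36 λ).
Solving: λ (I_D1 V_DS2 − I_D2 V_DS1) = I_D2 − I_D1, so λ = (0.389 − 0.318) / (0.318 × 3.43 − 0.389 × 1.36) = 0.071 / 0.562 = 0.126 V⁻¹.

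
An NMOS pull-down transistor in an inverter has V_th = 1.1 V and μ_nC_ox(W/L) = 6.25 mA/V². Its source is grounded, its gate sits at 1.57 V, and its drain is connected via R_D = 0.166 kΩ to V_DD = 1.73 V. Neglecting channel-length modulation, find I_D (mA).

I_D = 0.690 mA

V_GS = V_G = 1.57 V, so V_ov = 1.57 − 1.1 = 0.47 V.
Assume saturation: I_D = ½ k_n V_ov² = 0.5 × 6.25 × 0.47² = 0.69 mA, giving V_DS = V_DD − I_D R_D = 1.73 − 0.69 × 0.166 = 1.62 V.
V_DS = 1.62 V ≥ V_ov = 0.47 V, confirming saturation.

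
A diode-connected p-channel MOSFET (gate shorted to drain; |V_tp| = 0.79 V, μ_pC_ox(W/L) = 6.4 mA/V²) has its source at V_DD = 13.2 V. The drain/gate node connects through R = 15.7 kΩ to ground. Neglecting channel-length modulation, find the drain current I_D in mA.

I_D = 0.759 mA

With gate tied to drain, V_SG = V_SD ≥ V_SG − |V_tp|, so the device is in saturation.
KCL at the drain: ½ k_p (V_SG − |V_tp|)² = (V_DD − V_SG)/R.
Let x = V_SG − 0.79. Then 50.2 x² + x − 12.41 = 0, giving x = 0.487 V (positive root), so V_SG = 1.28 V.
I_D = (V_DD − V_SG)/R = (13.2 − 1.28) / 15.7 = 0.759 mA.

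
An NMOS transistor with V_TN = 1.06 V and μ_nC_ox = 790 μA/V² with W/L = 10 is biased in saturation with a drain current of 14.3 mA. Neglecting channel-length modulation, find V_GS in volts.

k_n = μ_nC_ox · (W/L) = 7.9 mA/V².
In saturation I_D = ½ k_n (V_GS − V_TN)², so V_GS − V_TN = √(2 I_D / k_n) = √(2 × 14.3 / 7.9) = 1.9 V.
V_GS = 1.06 + 1.9 = 2.96 V.

V_GS = 2.96 V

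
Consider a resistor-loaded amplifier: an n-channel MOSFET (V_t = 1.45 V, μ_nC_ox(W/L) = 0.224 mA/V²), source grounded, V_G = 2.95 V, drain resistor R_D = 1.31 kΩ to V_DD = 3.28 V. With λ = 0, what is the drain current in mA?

I_D = 0.252 mA

V_GS = V_G = 2.95 V, so V_ov = 2.95 − 1.45 = 1.5 V.
Assume saturation: I_D = ½ k_n V_ov² = 0.5 × 0.224 × 1.5² = 0.252 mA, giving V_DS = V_DD − I_D R_D = 3.28 − 0.252 × 1.31 = 2.95 V.
V_DS = 2.95 V ≥ V_ov = 1.5 V, confirming saturation.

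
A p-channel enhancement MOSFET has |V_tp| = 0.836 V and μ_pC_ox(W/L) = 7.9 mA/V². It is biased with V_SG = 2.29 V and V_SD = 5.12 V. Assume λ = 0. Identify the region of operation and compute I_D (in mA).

Saturation; I_D = 8.35 mA

V_ov = V_SG − |V_tp| = 2.29 − 0.836 = 1.45 V.
Since V_SD = 5.12 V ≥ V_ov = 1.45 V, the device is in saturation.
I_D = ½ k_p V_ov² = 0.5 × 7.9 × 1.45² = 8.35 mA.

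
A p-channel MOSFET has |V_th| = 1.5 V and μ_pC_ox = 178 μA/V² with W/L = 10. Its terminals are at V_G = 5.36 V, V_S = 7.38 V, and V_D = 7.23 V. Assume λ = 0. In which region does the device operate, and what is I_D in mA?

Triode; I_D = 0.119 mA

V_SG = V_S − V_G = 7.38 − 5.36 = 2.02 V; V_SD = V_S − V_D = 7.38 − 7.23 = 0.15 V.
k_p = μ_pC_ox · (W/L) = 1.78 mA/V².
V_ov = V_SG − |V_th| = 2.02 − 1.5 = 0.52 V.
Since V_SD = 0.15 V < V_ov = 0.52 V, the device is in the triode region.
I_D = k_p [V_ov · V_SD − ½ V_SD²] = 1.78 × [0.52 × 0.15 − 0.5 × 0.15²] = 0.119 mA.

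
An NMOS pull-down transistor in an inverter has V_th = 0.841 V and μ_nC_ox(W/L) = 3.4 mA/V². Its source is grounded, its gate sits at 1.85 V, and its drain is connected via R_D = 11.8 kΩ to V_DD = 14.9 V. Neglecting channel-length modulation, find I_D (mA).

I_D = 1.22 mA

V_GS = V_G = 1.85 V, so V_ov = 1.85 − 0.841 = 1.01 V.
Assume saturation: I_D = ½ k_n V_ov² = 0.5 × 3.4 × 1.01² = 1.73 mA, giving V_DS = V_DD − I_D R_D = 14.9 − 1.73 × 11.8 = -5.52 V.
But -5.52 V < V_ov = 1.01 V, so the device is actually in triode.
In triode I_D = k_n[V_ov V_DS − ½ V_DS²] and I_D = (V_DD − V_DS)/R_D. Equating: 20.1 V_DS² − 41.48 V_DS + 14.9 = 0, giving V_DS = 0.463 V (the root below V_ov).
I_D = (14.9 − 0.463) / 11.8 = 1.22 mA.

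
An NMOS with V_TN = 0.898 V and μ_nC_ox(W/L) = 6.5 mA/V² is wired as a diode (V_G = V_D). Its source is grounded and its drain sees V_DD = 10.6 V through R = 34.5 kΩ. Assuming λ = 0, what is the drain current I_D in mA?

I_D = 0.273 mA

With gate tied to drain, V_GS = V_DS ≥ V_GS − V_TN, so the device is in saturation.
KCL at the drain: ½ k_n (V_GS − V_TN)² = (V_DD − V_GS)/R.
Let x = V_GS − 0.898. Then 112 x² + x − 9.702 = 0, giving x = 0.29 V (positive root), so V_GS = 1.19 V.
I_D = (V_DD − V_GS)/R = (10.6 − 1.19) / 34.5 = 0.273 mA.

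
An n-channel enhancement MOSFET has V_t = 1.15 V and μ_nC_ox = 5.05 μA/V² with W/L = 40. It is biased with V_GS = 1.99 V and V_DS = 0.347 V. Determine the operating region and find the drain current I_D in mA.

Triode; I_D = 0.0467 mA

k_n = μ_nC_ox · (W/L) = 0.202 mA/V².
V_ov = V_GS − V_t = 1.99 − 1.15 = 0.84 V.
Since V_DS = 0.347 V < V_ov = 0.84 V, the device is in the triode region.
I_D = k_n [V_ov · V_DS − ½ V_DS²] = 0.202 × [0.84 × 0.347 − 0.5 × 0.347²] = 0.0467 mA.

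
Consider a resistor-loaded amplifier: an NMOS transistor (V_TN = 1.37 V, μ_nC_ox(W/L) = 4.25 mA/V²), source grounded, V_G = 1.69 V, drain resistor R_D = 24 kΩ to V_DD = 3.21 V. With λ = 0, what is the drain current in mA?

I_D = 0.129 mA

V_GS = V_G = 1.69 V, so V_ov = 1.69 − 1.37 = 0.32 V.
Assume saturation: I_D = ½ k_n V_ov² = 0.5 × 4.25 × 0.32² = 0.218 mA, giving V_DS = V_DD − I_D R_D = 3.21 − 0.218 × 24 = -2.01 V.
But -2.01 V < V_ov = 0.32 V, so the device is actually in triode.
In triode I_D = k_n[V_ov V_DS − ½ V_DS²] and I_D = (V_DD − V_DS)/R_D. Equating: 51 V_DS² − 33.64 V_DS + 3.21 = 0, giving V_DS = 0.116 V (the root below V_ov).
I_D = (3.21 − 0.116) / 24 = 0.129 mA.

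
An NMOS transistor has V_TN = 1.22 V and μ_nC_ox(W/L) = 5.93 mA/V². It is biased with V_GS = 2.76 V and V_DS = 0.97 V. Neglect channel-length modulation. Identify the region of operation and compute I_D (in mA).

V_ov = V_GS − V_TN = 2.76 − 1.22 = 1.54 V.
Since V_DS = 0.97 V < V_ov = 1.54 V, the device is in the triode region.
I_D = k_n [V_ov · V_DS − ½ V_DS²] = 5.93 × [1.54 × 0.97 − 0.5 × 0.97²] = 6.07 mA.

Triode; I_D = 6.07 mA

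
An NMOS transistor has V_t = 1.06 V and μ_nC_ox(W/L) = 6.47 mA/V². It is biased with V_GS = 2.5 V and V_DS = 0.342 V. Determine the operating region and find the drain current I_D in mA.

Triode; I_D = 2.81 mA

V_ov = V_GS − V_t = 2.5 − 1.06 = 1.44 V.
Since V_DS = 0.342 V < V_ov = 1.44 V, the device is in the triode region.
I_D = k_n [V_ov · V_DS − ½ V_DS²] = 6.47 × [1.44 × 0.342 − 0.5 × 0.342²] = 2.81 mA.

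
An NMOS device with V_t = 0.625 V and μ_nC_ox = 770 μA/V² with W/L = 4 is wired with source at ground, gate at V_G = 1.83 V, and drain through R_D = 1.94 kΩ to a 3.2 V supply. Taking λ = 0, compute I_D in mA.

I_D = 1.41 mA

V_GS = V_G = 1.83 V, so V_ov = 1.83 − 0.625 = 1.21 V.
k_n = μ_nC_ox · (W/L) = 3.08 mA/V².
Assume saturation: I_D = ½ k_n V_ov² = 0.5 × 3.08 × 1.21² = 2.24 mA, giving V_DS = V_DD − I_D R_D = 3.2 − 2.24 × 1.94 = -1.14 V.
But -1.14 V < V_ov = 1.21 V, so the device is actually in triode.
In triode I_D = k_n[V_ov V_DS − ½ V_DS²] and I_D = (V_DD − V_DS)/R_D. Equating: 2.99 V_DS² − 8.2 V_DS + 3.2 = 0, giving V_DS = 0.471 V (the root below V_ov).
I_D = (3.2 − 0.471) / 1.94 = 1.41 mA.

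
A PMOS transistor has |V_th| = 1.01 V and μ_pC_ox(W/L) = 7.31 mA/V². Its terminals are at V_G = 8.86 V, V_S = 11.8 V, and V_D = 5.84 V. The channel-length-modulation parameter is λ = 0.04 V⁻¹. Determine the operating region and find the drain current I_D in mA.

V_SG = V_S − V_G = 11.8 − 8.86 = 2.94 V; V_SD = V_S − V_D = 11.8 − 5.84 = 5.96 V.
V_ov = V_SG − |V_th| = 2.94 − 1.01 = 1.93 V.
Since V_SD = 5.96 V ≥ V_ov = 1.93 V, the device is in saturation.
I_D = ½ k_p V_ov² (1 + λ V_SD) = 0.5 × 7.31 × 1.93² × (1 + 0.04 × 5.96) = 16.9 mA.

Saturation; I_D = 16.9 mA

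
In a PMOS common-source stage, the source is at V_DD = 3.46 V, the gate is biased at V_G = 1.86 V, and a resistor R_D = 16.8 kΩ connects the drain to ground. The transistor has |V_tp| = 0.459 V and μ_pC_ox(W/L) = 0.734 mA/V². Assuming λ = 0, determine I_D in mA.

V_SG = V_DD − V_G = 3.46 − 1.86 = 1.6 V, so V_ov = 1.6 − 0.459 = 1.14 V.
Assume saturation: I_D = ½ k_p V_ov² = 0.5 × 0.734 × 1.14² = 0.478 mA, giving V_SD = V_DD − I_D R_D = 3.46 − 0.478 × 16.8 = -4.57 V.
But -4.57 V < V_ov = 1.14 V, so the device is actually in triode.
In triode I_D = k_p[V_ov V_SD − ½ V_SD²] and I_D = (V_DD − V_SD)/R_D. Equating: 6.17 V_SD² − 15.07 V_SD + 3.46 = 0, giving V_SD = 0.257 V (the root below V_ov).
I_D = (3.46 − 0.257) / 16.8 = 0.191 mA.

I_D = 0.191 mA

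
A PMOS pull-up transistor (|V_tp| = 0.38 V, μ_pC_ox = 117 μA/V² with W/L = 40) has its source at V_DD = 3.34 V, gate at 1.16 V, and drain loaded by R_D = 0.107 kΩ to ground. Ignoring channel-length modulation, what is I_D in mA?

I_D = 7.58 mA

V_SG = V_DD − V_G = 3.34 − 1.16 = 2.18 V, so V_ov = 2.18 − 0.38 = 1.8 V.
k_p = μ_pC_ox · (W/L) = 4.68 mA/V².
Assume saturation: I_D = ½ k_p V_ov² = 0.5 × 4.68 × 1.8² = 7.58 mA, giving V_SD = V_DD − I_D R_D = 3.34 − 7.58 × 0.107 = 2.53 V.
V_SD = 2.53 V ≥ V_ov = 1.8 V, confirming saturation.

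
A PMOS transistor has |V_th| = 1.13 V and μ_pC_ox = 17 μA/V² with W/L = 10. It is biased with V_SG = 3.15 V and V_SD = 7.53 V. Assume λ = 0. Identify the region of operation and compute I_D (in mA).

Saturation; I_D = 0.347 mA

k_p = μ_pC_ox · (W/L) = 0.17 mA/V².
V_ov = V_SG − |V_th| = 3.15 − 1.13 = 2.02 V.
Since V_SD = 7.53 V ≥ V_ov = 2.02 V, the device is in saturation.
I_D = ½ k_p V_ov² = 0.5 × 0.17 × 2.02² = 0.347 mA.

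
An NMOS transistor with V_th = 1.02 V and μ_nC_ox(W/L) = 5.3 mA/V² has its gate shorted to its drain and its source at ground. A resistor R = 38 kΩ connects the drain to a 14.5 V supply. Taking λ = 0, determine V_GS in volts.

V_GS = 1.38 V

With gate tied to drain, V_GS = V_DS ≥ V_GS − V_th, so the device is in saturation.
KCL at the drain: ½ k_n (V_GS − V_th)² = (V_DD − V_GS)/R.
Let x = V_GS − 1.02. Then 101 x² + x − 13.48 = 0, giving x = 0.361 V (positive root), so V_GS = 1.38 V.
I_D = (V_DD − V_GS)/R = (14.5 − 1.38) / 38 = 0.345 mA.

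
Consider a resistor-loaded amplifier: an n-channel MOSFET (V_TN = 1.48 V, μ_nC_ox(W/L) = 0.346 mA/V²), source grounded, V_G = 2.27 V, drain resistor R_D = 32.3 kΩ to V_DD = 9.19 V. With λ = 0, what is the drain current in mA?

I_D = 0.108 mA

V_GS = V_G = 2.27 V, so V_ov = 2.27 − 1.48 = 0.79 V.
Assume saturation: I_D = ½ k_n V_ov² = 0.5 × 0.346 × 0.79² = 0.108 mA, giving V_DS = V_DD − I_D R_D = 9.19 − 0.108 × 32.3 = 5.7 V.
V_DS = 5.7 V ≥ V_ov = 0.79 V, confirming saturation.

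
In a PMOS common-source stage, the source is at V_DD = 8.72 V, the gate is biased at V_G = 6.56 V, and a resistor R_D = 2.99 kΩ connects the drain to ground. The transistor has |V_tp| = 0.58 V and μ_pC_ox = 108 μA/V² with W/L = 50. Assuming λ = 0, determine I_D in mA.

V_SG = V_DD − V_G = 8.72 − 6.56 = 2.16 V, so V_ov = 2.16 − 0.58 = 1.58 V.
k_p = μ_pC_ox · (W/L) = 5.4 mA/V².
Assume saturation: I_D = ½ k_p V_ov² = 0.5 × 5.4 × 1.58² = 6.74 mA, giving V_SD = V_DD − I_D R_D = 8.72 − 6.74 × 2.99 = -11.4 V.
But -11.4 V < V_ov = 1.58 V, so the device is actually in triode.
In triode I_D = k_p[V_ov V_SD − ½ V_SD²] and I_D = (V_DD − V_SD)/R_D. Equating: 8.07 V_SD² − 26.51 V_SD + 8.72 = 0, giving V_SD = 0.371 V (the root below V_ov).
I_D = (8.72 − 0.371) / 2.99 = 2.79 mA.

I_D = 2.79 mA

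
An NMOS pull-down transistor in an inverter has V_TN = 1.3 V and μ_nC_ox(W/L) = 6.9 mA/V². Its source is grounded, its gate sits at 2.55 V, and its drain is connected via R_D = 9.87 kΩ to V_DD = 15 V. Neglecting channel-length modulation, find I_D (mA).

I_D = 1.50 mA

V_GS = V_G = 2.55 V, so V_ov = 2.55 − 1.3 = 1.25 V.
Assume saturation: I_D = ½ k_n V_ov² = 0.5 × 6.9 × 1.25² = 5.39 mA, giving V_DS = V_DD − I_D R_D = 15 − 5.39 × 9.87 = -38.2 V.
But -38.2 V < V_ov = 1.25 V, so the device is actually in triode.
In triode I_D = k_n[V_ov V_DS − ½ V_DS²] and I_D = (V_DD − V_DS)/R_D. Equating: 34.1 V_DS² − 86.13 V_DS + 15 = 0, giving V_DS = 0.188 V (the root below V_ov).
I_D = (15 − 0.188) / 9.87 = 1.5 mA.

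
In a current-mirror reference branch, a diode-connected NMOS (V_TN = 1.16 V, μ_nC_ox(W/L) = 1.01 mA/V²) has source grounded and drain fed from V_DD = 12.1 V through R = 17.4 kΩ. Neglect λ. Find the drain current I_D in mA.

With gate tied to drain, V_GS = V_DS ≥ V_GS − V_TN, so the device is in saturation.
KCL at the drain: ½ k_n (V_GS − V_TN)² = (V_DD − V_GS)/R.
Let x = V_GS − 1.16. Then 8.79 x² + x − 10.94 = 0, giving x = 1.06 V (positive root), so V_GS = 2.22 V.
I_D = (V_DD − V_GS)/R = (12.1 − 2.22) / 17.4 = 0.568 mA.

I_D = 0.568 mA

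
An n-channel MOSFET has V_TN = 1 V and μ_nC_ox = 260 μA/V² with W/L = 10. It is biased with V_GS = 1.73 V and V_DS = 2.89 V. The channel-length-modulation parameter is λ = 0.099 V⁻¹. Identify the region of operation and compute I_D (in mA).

Saturation; I_D = 0.891 mA

k_n = μ_nC_ox · (W/L) = 2.6 mA/V².
V_ov = V_GS − V_TN = 1.73 − 1 = 0.73 V.
Since V_DS = 2.89 V ≥ V_ov = 0.73 V, the device is in saturation.
I_D = ½ k_n V_ov² (1 + λ V_DS) = 0.5 × 2.6 × 0.73² × (1 + 0.099 × 2.89) = 0.891 mA.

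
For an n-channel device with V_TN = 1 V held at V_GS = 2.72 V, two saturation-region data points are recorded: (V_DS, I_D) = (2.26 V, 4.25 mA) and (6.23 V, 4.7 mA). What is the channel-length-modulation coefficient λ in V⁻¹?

λ = 0.0284 V⁻¹

With V_GS fixed, I_D ∝ (1 + λ V_DS) in saturation, so I_D2/I_D1 = (1 + λ V_DS2)/(1 + λ V_DS1).
4.7/4.25 = 1.106 = (1 + 6.23 λ)/(1 + 2.26 λ).
Solving: λ (I_D1 V_DS2 − I_D2 V_DS1) = I_D2 − I_D1, so λ = (4.7 − 4.25) / (4.25 × 6.23 − 4.7 × 2.26) = 0.45 / 15.9 = 0.0284 V⁻¹.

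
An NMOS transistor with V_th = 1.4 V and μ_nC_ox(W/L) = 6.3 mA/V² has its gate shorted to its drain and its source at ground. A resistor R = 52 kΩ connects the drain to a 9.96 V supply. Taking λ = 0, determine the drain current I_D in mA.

With gate tied to drain, V_GS = V_DS ≥ V_GS − V_th, so the device is in saturation.
KCL at the drain: ½ k_n (V_GS − V_th)² = (V_DD − V_GS)/R.
Let x = V_GS − 1.4. Then 164 x² + x − 8.56 = 0, giving x = 0.226 V (positive root), so V_GS = 1.63 V.
I_D = (V_DD − V_GS)/R = (9.96 − 1.63) / 52 = 0.16 mA.

I_D = 0.160 mA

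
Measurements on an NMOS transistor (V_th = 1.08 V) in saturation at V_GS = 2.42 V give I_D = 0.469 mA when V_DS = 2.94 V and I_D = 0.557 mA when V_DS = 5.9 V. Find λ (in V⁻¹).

λ = 0.0779 V⁻¹

With V_GS fixed, I_D ∝ (1 + λ V_DS) in saturation, so I_D2/I_D1 = (1 + λ V_DS2)/(1 + λ V_DS1).
0.557/0.469 = 1.188 = (1 + 5.9 λ)/(1 + 2.94 λ).
Solving: λ (I_D1 V_DS2 − I_D2 V_DS1) = I_D2 − I_D1, so λ = (0.557 − 0.469) / (0.469 × 5.9 − 0.557 × 2.94) = 0.088 / 1.13 = 0.0779 V⁻¹.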